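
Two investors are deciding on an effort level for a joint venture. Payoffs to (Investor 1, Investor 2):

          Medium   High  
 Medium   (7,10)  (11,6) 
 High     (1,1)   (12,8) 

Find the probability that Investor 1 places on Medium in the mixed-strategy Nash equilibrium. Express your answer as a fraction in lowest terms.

Investor 1's mix p on Medium must make Investor 2 indifferent between Medium and High.
Investor 2's payoff from Medium: 10p + 1(1−p). From High: 6p + 8(1−p).
Set equal: 4p = 7(1−p) → p = 7/11.

7/11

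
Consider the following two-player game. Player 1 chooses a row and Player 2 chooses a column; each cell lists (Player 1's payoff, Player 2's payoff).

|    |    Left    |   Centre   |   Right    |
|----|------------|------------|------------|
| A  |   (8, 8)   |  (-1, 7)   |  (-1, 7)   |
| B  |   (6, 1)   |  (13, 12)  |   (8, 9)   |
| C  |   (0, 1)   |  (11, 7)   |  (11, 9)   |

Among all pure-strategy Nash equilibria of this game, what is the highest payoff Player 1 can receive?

13

(A, Left) is a pure NE (Player 1: 8 ≥ 6; Player 2: 8 ≥ 7). Player 1 gets 8.
(B, Centre) is a pure NE (Player 1: 13 ≥ 11; Player 2: 12 ≥ 9). Player 1 gets 13.
(C, Right) is a pure NE (Player 1: 11 ≥ 8; Player 2: 9 ≥ 7). Player 1 gets 11.
Every other cell has a profitable deviation for at least one player. Highest of {8, 13, 11} is 13.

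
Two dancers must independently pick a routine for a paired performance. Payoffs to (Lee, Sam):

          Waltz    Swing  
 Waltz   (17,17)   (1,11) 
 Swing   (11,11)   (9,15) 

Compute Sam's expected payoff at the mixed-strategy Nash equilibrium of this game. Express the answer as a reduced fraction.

67/5

Lee mixes with probability p on Waltz, chosen so Sam is indifferent: 17p + 11(1−p) = 11p + 15(1−p) gives p = 2/5.
Sam's expected payoff is 17·2/5 + 11·3/5 = 67/5.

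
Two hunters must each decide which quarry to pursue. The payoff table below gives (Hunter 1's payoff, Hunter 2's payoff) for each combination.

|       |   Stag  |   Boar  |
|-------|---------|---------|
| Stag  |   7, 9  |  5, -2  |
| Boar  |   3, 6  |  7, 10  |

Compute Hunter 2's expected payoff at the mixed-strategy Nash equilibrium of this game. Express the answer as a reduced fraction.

34/5

Hunter 1 mixes with probability p on Stag, chosen so Hunter 2 is indifferent: 9p + 6(1−p) = (-2)p + 10(1−p) gives p = 4/15.
Hunter 2's expected payoff is 9·4/15 + 6·11/15 = 34/5.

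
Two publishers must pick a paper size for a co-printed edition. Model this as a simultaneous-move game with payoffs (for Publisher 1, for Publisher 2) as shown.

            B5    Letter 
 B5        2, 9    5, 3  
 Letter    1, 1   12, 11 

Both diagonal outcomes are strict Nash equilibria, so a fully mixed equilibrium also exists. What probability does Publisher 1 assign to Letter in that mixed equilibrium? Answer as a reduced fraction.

Publisher 1's mix p on B5 must make Publisher 2 indifferent between B5 and Letter.
Publisher 2's payoff from B5: 9p + 1(1−p). From Letter: 3p + 11(1−p).
Set equal: 6p = 10(1−p) → p = 10/16 = 5/8.
Probability on Letter is 1 − 5/8 = 3/8.

3/8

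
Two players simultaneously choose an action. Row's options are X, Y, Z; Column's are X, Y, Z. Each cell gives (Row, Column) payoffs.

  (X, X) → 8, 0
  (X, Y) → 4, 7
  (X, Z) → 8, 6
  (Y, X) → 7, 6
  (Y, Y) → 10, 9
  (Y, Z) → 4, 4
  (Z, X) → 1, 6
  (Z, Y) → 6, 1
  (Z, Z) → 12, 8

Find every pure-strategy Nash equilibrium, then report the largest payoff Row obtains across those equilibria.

12

Both Y is a pure NE (Row: 10 ≥ 6; Column: 9 ≥ 6). Row gets 10.
Both Z is a pure NE (Row: 12 ≥ 8; Column: 8 ≥ 6). Row gets 12.
Every other cell has a profitable deviation for at least one player. Highest of {10, 12} is 12.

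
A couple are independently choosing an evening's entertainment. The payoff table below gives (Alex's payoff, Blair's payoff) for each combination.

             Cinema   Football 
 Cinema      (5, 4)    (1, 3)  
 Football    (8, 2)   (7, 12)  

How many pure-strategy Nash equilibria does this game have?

Both Football: Alex gets 7 (best alternative 1); Blair gets 12 (best alternative 2). Neither deviates — NE.
Both Cinema is not a NE: Alex would switch to Football (8 > 5).
No other cell survives both best-response checks, so there is 1 pure NE.

1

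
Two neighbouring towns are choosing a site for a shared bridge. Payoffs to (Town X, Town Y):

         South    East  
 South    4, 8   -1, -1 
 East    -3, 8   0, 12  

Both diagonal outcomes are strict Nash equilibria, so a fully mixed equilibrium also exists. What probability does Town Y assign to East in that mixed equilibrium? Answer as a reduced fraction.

7/8

Town Y's mix q on South must make Town X indifferent between South and East.
Town X's payoff from South: 4q + (-1)(1−q). From East: (-3)q + 0(1−q).
Set equal: 7q = 1(1−q) → q = 1/8.
Probability on East is 1 − 1/8 = 7/8.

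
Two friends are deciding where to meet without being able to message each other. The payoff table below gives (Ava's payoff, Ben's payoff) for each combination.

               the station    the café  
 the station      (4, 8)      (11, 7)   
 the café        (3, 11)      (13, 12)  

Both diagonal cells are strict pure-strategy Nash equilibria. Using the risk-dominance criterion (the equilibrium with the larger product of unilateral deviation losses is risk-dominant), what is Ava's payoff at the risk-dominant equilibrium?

13

At both the station: Ava loses 4 − 3 = 1 by deviating; Ben loses 8 − 7 = 1. Product = 1·1 = 1.
At both the café: Ava loses 13 − 11 = 2 by deviating; Ben loses 12 − 11 = 1. Product = 2·1 = 2.
2 > 1, so both the café is risk-dominant. Ava's payoff there is 13.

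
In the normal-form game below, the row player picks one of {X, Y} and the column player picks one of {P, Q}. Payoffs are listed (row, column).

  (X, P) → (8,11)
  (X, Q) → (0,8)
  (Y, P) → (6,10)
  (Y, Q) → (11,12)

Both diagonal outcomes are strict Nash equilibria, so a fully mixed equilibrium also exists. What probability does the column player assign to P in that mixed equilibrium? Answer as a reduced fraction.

The column player's mix q on P must make the row player indifferent between X and Y.
The row player's payoff from X: 8q + 0(1−q). From Y: 6q + 11(1−q).
Set equal: 2q = 11(1−q) → q = 11/13.

11/13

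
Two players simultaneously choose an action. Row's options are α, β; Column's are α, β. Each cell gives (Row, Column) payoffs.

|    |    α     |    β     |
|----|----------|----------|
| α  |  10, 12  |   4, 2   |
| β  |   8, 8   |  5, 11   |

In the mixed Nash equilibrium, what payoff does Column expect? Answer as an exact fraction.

116/13

Row mixes with probability p on α, chosen so Column is indifferent: 12p + 8(1−p) = 2p + 11(1−p) gives p = 3/13.
Column's expected payoff is 12·3/13 + 8·10/13 = 116/13.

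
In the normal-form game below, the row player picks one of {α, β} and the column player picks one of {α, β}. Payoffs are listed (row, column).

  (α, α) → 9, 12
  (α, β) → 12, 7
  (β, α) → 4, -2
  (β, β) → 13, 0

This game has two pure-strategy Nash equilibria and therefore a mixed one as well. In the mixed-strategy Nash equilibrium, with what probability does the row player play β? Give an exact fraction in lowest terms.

5/7

The row player's mix p on α must make the column player indifferent between α and β.
The column player's payoff from α: 12p + (-2)(1−p). From β: 7p + 0(1−p).
Set equal: 5p = 2(1−p) → p = 2/7.
Probability on β is 1 − 2/7 = 5/7.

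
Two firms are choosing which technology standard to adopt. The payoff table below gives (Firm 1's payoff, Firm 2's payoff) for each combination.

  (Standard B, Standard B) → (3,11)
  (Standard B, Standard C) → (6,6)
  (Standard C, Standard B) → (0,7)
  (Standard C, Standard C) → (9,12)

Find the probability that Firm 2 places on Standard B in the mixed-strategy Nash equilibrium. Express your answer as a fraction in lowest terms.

1/2

Firm 2's mix q on Standard B must make Firm 1 indifferent between Standard B and Standard C.
Firm 1's payoff from Standard B: 3q + 6(1−q). From Standard C: 0q + 9(1−q).
Set equal: 3q = 3(1−q) → q = 3/6 = 1/2.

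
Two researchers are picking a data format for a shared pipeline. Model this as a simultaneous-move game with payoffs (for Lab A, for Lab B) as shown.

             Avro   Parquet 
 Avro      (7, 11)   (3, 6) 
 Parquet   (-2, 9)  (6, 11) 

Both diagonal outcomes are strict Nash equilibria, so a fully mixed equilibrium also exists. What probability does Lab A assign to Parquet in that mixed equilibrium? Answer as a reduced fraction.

Lab A's mix p on Avro must make Lab B indifferent between Avro and Parquet.
Lab B's payoff from Avro: 11p + 9(1−p). From Parquet: 6p + 11(1−p).
Set equal: 5p = 2(1−p) → p = 2/7.
Probability on Parquet is 1 − 2/7 = 5/7.

5/7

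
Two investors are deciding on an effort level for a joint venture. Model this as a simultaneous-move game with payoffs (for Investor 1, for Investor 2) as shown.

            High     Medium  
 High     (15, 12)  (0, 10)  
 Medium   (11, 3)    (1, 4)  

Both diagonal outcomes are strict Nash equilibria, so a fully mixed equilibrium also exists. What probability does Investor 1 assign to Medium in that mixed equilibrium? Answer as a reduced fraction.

2/3

Investor 1's mix p on High must make Investor 2 indifferent between High and Medium.
Investor 2's payoff from High: 12p + 3(1−p). From Medium: 10p + 4(1−p).
Set equal: 2p = 1(1−p) → p = 1/3.
Probability on Medium is 1 − 1/3 = 2/3.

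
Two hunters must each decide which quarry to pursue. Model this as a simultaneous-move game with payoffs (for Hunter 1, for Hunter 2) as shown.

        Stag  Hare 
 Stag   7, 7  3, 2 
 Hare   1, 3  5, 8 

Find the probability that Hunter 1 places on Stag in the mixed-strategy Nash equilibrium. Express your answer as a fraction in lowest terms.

Hunter 1's mix p on Stag must make Hunter 2 indifferent between Stag and Hare.
Hunter 2's payoff from Stag: 7p + 3(1−p). From Hare: 2p + 8(1−p).
Set equal: 5p = 5(1−p) → p = 5/10 = 1/2.

1/2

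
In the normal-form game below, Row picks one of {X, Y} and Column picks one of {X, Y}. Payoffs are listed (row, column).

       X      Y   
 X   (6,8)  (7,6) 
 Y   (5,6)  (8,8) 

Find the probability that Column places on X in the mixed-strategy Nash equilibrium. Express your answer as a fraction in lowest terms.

Column's mix q on X must make Row indifferent between X and Y.
Row's payoff from X: 6q + 7(1−q). From Y: 5q + 8(1−q).
Set equal: 1q = 1(1−q) → q = 1/2.

1/2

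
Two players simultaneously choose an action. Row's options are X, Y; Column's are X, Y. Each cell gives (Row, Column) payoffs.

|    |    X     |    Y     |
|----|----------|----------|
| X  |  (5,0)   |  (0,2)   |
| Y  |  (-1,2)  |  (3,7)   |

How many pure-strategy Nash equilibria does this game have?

1

Both Y: Row gets 3 (best alternative 0); Column gets 7 (best alternative 2). Neither deviates — NE.
Both X is not a NE: Column would switch to Y (2 > 0).
No other cell survives both best-response checks, so there is 1 pure NE.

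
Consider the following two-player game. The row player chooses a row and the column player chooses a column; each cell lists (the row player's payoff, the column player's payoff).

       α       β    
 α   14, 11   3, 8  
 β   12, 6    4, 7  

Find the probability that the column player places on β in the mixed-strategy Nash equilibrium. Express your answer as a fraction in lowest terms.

2/3

The column player's mix q on α must make the row player indifferent between α and β.
The row player's payoff from α: 14q + 3(1−q). From β: 12q + 4(1−q).
Set equal: 2q = 1(1−q) → q = 1/3.
Probability on β is 1 − 1/3 = 2/3.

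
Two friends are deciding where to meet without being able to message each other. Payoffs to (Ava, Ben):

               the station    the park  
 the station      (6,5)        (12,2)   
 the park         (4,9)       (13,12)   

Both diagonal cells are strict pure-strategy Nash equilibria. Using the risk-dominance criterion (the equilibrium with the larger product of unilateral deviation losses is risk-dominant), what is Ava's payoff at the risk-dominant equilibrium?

At both the station: Ava loses 6 − 4 = 2 by deviating; Ben loses 5 − 2 = 3. Product = 2·3 = 6.
At both the park: Ava loses 13 − 12 = 1 by deviating; Ben loses 12 − 9 = 3. Product = 1·3 = 3.
6 > 3, so both the station is risk-dominant. Ava's payoff there is 6.

6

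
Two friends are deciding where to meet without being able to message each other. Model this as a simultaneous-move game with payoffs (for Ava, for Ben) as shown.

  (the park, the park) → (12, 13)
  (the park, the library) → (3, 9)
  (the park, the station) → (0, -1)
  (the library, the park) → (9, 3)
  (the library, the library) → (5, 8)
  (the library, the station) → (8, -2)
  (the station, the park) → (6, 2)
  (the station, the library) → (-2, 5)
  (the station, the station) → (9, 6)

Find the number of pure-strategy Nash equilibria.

Both the park: Ava gets 12 (best alternative 9); Ben gets 13 (best alternative 9). Neither deviates — NE.
Both the library: Ava gets 5 (best alternative 3); Ben gets 8 (best alternative 3). Neither deviates — NE.
Both the station: Ava gets 9 (best alternative 8); Ben gets 6 (best alternative 5). Neither deviates — NE.
(the station, the park) is not a NE: Ava would switch to the park (12 > 6).
No other cell survives both best-response checks, so there are 3 pure NE.

3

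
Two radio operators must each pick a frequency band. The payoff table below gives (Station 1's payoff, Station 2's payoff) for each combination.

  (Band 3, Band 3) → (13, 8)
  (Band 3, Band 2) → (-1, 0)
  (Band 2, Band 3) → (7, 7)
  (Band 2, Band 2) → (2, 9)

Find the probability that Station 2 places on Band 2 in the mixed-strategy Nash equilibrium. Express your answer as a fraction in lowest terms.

2/3

Station 2's mix q on Band 3 must make Station 1 indifferent between Band 3 and Band 2.
Station 1's payoff from Band 3: 13q + (-1)(1−q). From Band 2: 7q + 2(1−q).
Set equal: 6q = 3(1−q) → q = 3/9 = 1/3.
Probability on Band 2 is 1 − 1/3 = 2/3.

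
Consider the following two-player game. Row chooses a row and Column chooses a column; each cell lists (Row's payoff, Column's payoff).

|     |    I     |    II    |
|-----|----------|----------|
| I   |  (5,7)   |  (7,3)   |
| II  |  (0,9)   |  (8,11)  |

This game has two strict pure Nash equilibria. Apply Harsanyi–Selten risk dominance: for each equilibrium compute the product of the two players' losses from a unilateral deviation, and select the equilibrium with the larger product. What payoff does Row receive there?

5

At both I: Row loses 5 − 0 = 5 by deviating; Column loses 7 − 3 = 4. Product = 5·4 = 20.
At both II: Row loses 8 − 7 = 1 by deviating; Column loses 11 − 9 = 2. Product = 1·2 = 2.
20 > 2, so both I is risk-dominant. Row's payoff there is 5.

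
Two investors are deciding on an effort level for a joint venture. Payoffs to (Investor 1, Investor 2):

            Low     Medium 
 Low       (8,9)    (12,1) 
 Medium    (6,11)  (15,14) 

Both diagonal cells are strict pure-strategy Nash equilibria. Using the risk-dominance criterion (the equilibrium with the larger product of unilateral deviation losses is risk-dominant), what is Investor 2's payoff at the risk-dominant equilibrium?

At both Low: Investor 1 loses 8 − 6 = 2 by deviating; Investor 2 loses 9 − 1 = 8. Product = 2·8 = 16.
At both Medium: Investor 1 loses 15 − 12 = 3 by deviating; Investor 2 loses 14 − 11 = 3. Product = 3·3 = 9.
16 > 9, so both Low is risk-dominant. Investor 2's payoff there is 9.

9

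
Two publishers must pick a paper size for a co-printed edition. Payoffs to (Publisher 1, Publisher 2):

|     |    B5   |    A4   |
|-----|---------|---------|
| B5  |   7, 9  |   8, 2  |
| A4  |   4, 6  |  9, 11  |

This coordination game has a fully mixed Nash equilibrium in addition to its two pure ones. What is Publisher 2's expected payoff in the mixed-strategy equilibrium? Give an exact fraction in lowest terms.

29/4

Publisher 1 mixes with probability p on B5, chosen so Publisher 2 is indifferent: 9p + 6(1−p) = 2p + 11(1−p) gives p = 5/12.
Publisher 2's expected payoff is 9·5/12 + 6·7/12 = 29/4.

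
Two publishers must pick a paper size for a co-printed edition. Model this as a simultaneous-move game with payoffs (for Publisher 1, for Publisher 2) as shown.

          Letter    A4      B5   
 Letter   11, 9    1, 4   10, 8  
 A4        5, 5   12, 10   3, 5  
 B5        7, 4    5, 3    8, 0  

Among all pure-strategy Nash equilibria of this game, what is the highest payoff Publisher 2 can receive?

Both Letter is a pure NE (Publisher 1: 11 ≥ 7; Publisher 2: 9 ≥ 8). Publisher 2 gets 9.
Both A4 is a pure NE (Publisher 1: 12 ≥ 5; Publisher 2: 10 ≥ 5). Publisher 2 gets 10.
Every other cell has a profitable deviation for at least one player. Highest of {9, 10} is 10.

10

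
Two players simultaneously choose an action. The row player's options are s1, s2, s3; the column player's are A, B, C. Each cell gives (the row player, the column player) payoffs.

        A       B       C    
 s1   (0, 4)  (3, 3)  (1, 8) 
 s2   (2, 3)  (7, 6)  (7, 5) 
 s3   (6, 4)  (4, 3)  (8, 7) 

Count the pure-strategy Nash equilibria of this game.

(s2, B): the row player gets 7 (best alternative 4); the column player gets 6 (best alternative 5). Neither deviates — NE.
(s3, C): the row player gets 8 (best alternative 7); the column player gets 7 (best alternative 4). Neither deviates — NE.
(s1, A) is not a NE: the row player would switch to s3 (6 > 0).
No other cell survives both best-response checks, so there are 2 pure NE.

2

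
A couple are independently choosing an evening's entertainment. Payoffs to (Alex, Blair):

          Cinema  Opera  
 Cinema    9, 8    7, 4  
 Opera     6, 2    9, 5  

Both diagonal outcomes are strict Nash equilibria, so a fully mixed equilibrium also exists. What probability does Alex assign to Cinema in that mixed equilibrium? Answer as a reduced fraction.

3/7

Alex's mix p on Cinema must make Blair indifferent between Cinema and Opera.
Blair's payoff from Cinema: 8p + 2(1−p). From Opera: 4p + 5(1−p).
Set equal: 4p = 3(1−p) → p = 3/7.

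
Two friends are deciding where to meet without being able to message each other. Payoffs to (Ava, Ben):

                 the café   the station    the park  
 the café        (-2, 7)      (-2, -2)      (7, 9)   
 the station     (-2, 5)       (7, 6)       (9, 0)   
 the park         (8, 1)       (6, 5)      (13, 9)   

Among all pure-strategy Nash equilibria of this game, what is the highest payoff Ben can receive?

9

Both the station is a pure NE (Ava: 7 ≥ 6; Ben: 6 ≥ 5). Ben gets 6.
Both the park is a pure NE (Ava: 13 ≥ 9; Ben: 9 ≥ 5). Ben gets 9.
Every other cell has a profitable deviation for at least one player. Highest of {6, 9} is 9.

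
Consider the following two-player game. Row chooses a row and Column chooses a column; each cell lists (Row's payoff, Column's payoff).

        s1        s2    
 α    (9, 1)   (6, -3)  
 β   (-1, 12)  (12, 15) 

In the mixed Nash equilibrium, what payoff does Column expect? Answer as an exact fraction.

Row mixes with probability p on α, chosen so Column is indifferent: 1p + 12(1−p) = (-3)p + 15(1−p) gives p = 3/7.
Column's expected payoff is 1·3/7 + 12·4/7 = 51/7.

51/7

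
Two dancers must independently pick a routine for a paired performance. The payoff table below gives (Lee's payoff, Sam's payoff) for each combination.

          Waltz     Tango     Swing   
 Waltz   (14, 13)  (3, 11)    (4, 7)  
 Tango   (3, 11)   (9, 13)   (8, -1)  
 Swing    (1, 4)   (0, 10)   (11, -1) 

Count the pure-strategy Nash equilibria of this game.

Both Waltz: Lee gets 14 (best alternative 3); Sam gets 13 (best alternative 11). Neither deviates — NE.
Both Tango: Lee gets 9 (best alternative 3); Sam gets 13 (best alternative 11). Neither deviates — NE.
Both Swing is not a NE: Sam would switch to Tango (10 > -1).
No other cell survives both best-response checks, so there are 2 pure NE.

2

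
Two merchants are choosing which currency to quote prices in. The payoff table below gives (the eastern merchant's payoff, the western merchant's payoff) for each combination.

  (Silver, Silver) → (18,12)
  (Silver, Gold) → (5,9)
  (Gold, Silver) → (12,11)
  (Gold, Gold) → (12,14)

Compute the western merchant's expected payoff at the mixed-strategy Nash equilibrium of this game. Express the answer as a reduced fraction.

The eastern merchant mixes with probability p on Silver, chosen so the western merchant is indifferent: 12p + 11(1−p) = 9p + 14(1−p) gives p = 1/2.
The western merchant's expected payoff is 12·1/2 + 11·1/2 = 23/2.

23/2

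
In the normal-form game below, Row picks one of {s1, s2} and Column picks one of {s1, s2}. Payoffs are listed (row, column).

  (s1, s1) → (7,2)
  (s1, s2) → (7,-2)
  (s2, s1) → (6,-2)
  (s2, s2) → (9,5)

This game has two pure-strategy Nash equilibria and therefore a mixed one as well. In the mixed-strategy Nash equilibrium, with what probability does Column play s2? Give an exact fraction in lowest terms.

Column's mix q on s1 must make Row indifferent between s1 and s2.
Row's payoff from s1: 7q + 7(1−q). From s2: 6q + 9(1−q).
Set equal: 1q = 2(1−q) → q = 2/3.
Probability on s2 is 1 − 2/3 = 1/3.

1/3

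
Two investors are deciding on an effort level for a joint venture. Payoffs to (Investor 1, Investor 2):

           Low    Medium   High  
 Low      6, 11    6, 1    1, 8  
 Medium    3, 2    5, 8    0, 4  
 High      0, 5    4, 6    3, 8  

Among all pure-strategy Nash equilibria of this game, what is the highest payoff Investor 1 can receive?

6

Both Low is a pure NE (Investor 1: 6 ≥ 3; Investor 2: 11 ≥ 8). Investor 1 gets 6.
Both High is a pure NE (Investor 1: 3 ≥ 1; Investor 2: 8 ≥ 6). Investor 1 gets 3.
Every other cell has a profitable deviation for at least one player. Highest of {6, 3} is 6.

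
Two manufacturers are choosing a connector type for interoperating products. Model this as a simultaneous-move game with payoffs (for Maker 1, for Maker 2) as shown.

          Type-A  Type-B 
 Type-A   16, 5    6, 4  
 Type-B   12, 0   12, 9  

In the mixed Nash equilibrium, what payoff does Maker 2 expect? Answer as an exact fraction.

9/2

Maker 1 mixes with probability p on Type-A, chosen so Maker 2 is indifferent: 5p + 0(1−p) = 4p + 9(1−p) gives p = 9/10.
Maker 2's expected payoff is 5·9/10 + 0·1/10 = 9/2.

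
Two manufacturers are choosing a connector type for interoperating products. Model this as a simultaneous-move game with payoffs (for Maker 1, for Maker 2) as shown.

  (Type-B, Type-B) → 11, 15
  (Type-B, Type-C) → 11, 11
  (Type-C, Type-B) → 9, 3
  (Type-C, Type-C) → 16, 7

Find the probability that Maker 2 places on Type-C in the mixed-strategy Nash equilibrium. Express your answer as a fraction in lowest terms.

2/7

Maker 2's mix q on Type-B must make Maker 1 indifferent between Type-B and Type-C.
Maker 1's payoff from Type-B: 11q + 11(1−q). From Type-C: 9q + 16(1−q).
Set equal: 2q = 5(1−q) → q = 5/7.
Probability on Type-C is 1 − 5/7 = 2/7.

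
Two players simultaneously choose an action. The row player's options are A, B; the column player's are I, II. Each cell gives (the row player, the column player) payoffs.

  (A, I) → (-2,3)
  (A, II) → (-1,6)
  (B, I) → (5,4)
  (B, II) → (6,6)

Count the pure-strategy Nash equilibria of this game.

1

(B, II): the row player gets 6 (best alternative -1); the column player gets 6 (best alternative 4). Neither deviates — NE.
(A, I) is not a NE: the row player would switch to B (5 > -2).
No other cell survives both best-response checks, so there is 1 pure NE.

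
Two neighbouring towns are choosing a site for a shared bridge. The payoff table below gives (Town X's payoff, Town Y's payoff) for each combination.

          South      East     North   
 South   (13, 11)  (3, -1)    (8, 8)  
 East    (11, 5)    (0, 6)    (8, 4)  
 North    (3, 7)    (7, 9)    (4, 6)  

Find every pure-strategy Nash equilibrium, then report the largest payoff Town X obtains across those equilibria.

Both South is a pure NE (Town X: 13 ≥ 11; Town Y: 11 ≥ 8). Town X gets 13.
(North, East) is a pure NE (Town X: 7 ≥ 3; Town Y: 9 ≥ 7). Town X gets 7.
Every other cell has a profitable deviation for at least one player. Highest of {13, 7} is 13.

13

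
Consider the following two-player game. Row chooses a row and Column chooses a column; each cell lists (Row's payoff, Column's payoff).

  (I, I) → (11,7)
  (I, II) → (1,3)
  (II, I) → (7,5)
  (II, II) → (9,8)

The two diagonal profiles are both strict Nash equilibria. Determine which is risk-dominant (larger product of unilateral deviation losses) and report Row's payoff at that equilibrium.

At both I: Row loses 11 − 7 = 4 by deviating; Column loses 7 − 3 = 4. Product = 4·4 = 16.
At both II: Row loses 9 − 1 = 8 by deviating; Column loses 8 − 5 = 3. Product = 8·3 = 24.
24 > 16, so both II is risk-dominant. Row's payoff there is 9.

9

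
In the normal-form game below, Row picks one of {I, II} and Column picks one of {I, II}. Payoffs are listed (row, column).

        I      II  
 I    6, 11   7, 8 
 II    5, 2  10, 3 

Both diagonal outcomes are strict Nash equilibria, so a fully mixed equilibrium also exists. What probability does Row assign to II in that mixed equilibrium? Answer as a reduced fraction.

Row's mix p on I must make Column indifferent between I and II.
Column's payoff from I: 11p + 2(1−p). From II: 8p + 3(1−p).
Set equal: 3p = 1(1−p) → p = 1/4.
Probability on II is 1 − 1/4 = 3/4.

3/4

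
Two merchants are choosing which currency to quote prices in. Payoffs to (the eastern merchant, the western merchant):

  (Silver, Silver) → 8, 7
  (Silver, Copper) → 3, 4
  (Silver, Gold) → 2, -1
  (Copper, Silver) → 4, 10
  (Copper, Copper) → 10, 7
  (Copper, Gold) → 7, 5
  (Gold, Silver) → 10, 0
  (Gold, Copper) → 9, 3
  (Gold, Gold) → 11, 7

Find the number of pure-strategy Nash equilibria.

Both Gold: the eastern merchant gets 11 (best alternative 7); the western merchant gets 7 (best alternative 3). Neither deviates — NE.
Both Silver is not a NE: the eastern merchant would switch to Gold (10 > 8).
No other cell survives both best-response checks, so there is 1 pure NE.

1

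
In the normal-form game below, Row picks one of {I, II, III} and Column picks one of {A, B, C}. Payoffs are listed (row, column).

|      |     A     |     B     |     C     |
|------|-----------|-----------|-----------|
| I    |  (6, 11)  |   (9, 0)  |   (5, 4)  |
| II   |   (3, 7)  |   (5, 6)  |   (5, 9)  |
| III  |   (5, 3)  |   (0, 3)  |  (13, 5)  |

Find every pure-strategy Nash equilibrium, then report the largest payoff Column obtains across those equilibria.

(I, A) is a pure NE (Row: 6 ≥ 5; Column: 11 ≥ 4). Column gets 11.
(III, C) is a pure NE (Row: 13 ≥ 5; Column: 5 ≥ 3). Column gets 5.
Every other cell has a profitable deviation for at least one player. Highest of {11, 5} is 11.

11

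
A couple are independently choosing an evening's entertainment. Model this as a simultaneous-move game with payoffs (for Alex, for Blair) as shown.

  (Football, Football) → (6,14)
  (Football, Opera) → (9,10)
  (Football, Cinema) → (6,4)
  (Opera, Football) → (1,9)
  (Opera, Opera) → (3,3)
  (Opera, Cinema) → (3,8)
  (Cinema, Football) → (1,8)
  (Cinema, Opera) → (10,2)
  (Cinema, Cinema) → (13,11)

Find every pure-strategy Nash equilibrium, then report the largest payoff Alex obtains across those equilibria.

Both Football is a pure NE (Alex: 6 ≥ 1; Blair: 14 ≥ 10). Alex gets 6.
Both Cinema is a pure NE (Alex: 13 ≥ 6; Blair: 11 ≥ 8). Alex gets 13.
Every other cell has a profitable deviation for at least one player. Highest of {6, 13} is 13.

13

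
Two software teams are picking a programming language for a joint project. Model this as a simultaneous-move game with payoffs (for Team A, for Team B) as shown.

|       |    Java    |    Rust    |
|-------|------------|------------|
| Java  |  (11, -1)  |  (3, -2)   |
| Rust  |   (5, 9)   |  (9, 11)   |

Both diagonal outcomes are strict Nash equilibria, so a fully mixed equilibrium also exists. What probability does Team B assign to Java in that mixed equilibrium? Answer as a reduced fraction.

Team B's mix q on Java must make Team A indifferent between Java and Rust.
Team A's payoff from Java: 11q + 3(1−q). From Rust: 5q + 9(1−q).
Set equal: 6q = 6(1−q) → q = 6/12 = 1/2.

1/2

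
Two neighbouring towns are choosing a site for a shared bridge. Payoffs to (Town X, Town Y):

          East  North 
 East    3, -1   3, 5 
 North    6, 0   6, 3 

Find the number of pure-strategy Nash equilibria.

1

Both North: Town X gets 6 (best alternative 3); Town Y gets 3 (best alternative 0). Neither deviates — NE.
Both East is not a NE: Town X would switch to North (6 > 3).
No other cell survives both best-response checks, so there is 1 pure NE.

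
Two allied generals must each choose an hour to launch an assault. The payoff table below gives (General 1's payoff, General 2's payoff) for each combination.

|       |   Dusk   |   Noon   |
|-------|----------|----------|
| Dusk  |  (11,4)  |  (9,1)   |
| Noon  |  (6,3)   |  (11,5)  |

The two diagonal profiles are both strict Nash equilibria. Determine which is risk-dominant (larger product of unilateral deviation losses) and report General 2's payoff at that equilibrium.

At both Dusk: General 1 loses 11 − 6 = 5 by deviating; General 2 loses 4 − 1 = 3. Product = 5·3 = 15.
At both Noon: General 1 loses 11 − 9 = 2 by deviating; General 2 loses 5 − 3 = 2. Product = 2·2 = 4.
15 > 4, so both Dusk is risk-dominant. General 2's payoff there is 4.

4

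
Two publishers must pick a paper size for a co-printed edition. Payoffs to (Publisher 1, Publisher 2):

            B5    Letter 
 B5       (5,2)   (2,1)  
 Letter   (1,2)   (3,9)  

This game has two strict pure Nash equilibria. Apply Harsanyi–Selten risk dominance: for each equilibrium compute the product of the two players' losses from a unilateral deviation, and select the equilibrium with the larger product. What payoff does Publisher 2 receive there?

At both B5: Publisher 1 loses 5 − 1 = 4 by deviating; Publisher 2 loses 2 − 1 = 1. Product = 4·1 = 4.
At both Letter: Publisher 1 loses 3 − 2 = 1 by deviating; Publisher 2 loses 9 − 2 = 7. Product = 1·7 = 7.
7 > 4, so both Letter is risk-dominant. Publisher 2's payoff there is 9.

9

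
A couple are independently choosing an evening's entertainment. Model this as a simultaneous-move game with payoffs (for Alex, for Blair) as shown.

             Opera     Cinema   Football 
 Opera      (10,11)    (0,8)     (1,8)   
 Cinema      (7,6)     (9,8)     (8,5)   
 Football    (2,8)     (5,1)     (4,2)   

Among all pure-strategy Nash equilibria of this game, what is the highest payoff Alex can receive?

10

Both Opera is a pure NE (Alex: 10 ≥ 7; Blair: 11 ≥ 8). Alex gets 10.
Both Cinema is a pure NE (Alex: 9 ≥ 5; Blair: 8 ≥ 6). Alex gets 9.
Every other cell has a profitable deviation for at least one player. Highest of {10, 9} is 10.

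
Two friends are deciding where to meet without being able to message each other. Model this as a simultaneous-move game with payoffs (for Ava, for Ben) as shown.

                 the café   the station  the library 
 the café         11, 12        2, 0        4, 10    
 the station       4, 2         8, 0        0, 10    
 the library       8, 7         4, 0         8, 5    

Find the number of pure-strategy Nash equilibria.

Both the café: Ava gets 11 (best alternative 8); Ben gets 12 (best alternative 10). Neither deviates — NE.
Both the station is not a NE: Ben would switch to the library (10 > 0).
No other cell survives both best-response checks, so there is 1 pure NE.

1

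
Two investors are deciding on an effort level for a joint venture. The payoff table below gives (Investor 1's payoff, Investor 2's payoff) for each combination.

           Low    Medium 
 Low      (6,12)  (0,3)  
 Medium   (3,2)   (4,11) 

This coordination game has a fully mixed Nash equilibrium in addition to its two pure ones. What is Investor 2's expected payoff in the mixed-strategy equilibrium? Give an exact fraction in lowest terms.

Investor 1 mixes with probability p on Low, chosen so Investor 2 is indifferent: 12p + 2(1−p) = 3p + 11(1−p) gives p = 1/2.
Investor 2's expected payoff is 12·1/2 + 2·1/2 = 7.

7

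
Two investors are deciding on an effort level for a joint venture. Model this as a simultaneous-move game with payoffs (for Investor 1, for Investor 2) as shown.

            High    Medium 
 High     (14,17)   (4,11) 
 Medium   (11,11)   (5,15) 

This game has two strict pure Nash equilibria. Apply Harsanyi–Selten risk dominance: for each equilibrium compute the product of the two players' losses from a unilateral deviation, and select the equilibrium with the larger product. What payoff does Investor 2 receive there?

17

At both High: Investor 1 loses 14 − 11 = 3 by deviating; Investor 2 loses 17 − 11 = 6. Product = 3·6 = 18.
At both Medium: Investor 1 loses 5 − 4 = 1 by deviating; Investor 2 loses 15 − 11 = 4. Product = 1·4 = 4.
18 > 4, so both High is risk-dominant. Investor 2's payoff there is 17.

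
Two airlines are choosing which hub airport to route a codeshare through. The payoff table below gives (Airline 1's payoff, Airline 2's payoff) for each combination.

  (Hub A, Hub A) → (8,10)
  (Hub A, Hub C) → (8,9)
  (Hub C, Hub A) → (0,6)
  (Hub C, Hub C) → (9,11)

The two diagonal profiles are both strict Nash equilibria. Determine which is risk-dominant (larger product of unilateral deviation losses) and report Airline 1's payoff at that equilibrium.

At both Hub A: Airline 1 loses 8 − 0 = 8 by deviating; Airline 2 loses 10 − 9 = 1. Product = 8·1 = 8.
At both Hub C: Airline 1 loses 9 − 8 = 1 by deviating; Airline 2 loses 11 − 6 = 5. Product = 1·5 = 5.
8 > 5, so both Hub A is risk-dominant. Airline 1's payoff there is 8.

8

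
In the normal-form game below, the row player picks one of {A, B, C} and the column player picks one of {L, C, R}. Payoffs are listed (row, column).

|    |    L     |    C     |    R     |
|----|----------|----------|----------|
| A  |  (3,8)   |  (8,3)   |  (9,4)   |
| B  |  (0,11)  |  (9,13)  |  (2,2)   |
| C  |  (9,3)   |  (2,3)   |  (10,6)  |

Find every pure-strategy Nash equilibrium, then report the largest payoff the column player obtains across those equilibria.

(B, C) is a pure NE (the row player: 9 ≥ 8; the column player: 13 ≥ 11). The column player gets 13.
(C, R) is a pure NE (the row player: 10 ≥ 9; the column player: 6 ≥ 3). The column player gets 6.
Every other cell has a profitable deviation for at least one player. Highest of {13, 6} is 13.

13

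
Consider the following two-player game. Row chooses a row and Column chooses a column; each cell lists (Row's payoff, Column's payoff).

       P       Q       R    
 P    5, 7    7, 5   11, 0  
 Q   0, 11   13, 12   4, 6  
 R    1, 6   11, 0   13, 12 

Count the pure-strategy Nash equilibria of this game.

3

Both P: Row gets 5 (best alternative 1); Column gets 7 (best alternative 5). Neither deviates — NE.
Both Q: Row gets 13 (best alternative 11); Column gets 12 (best alternative 11). Neither deviates — NE.
Both R: Row gets 13 (best alternative 11); Column gets 12 (best alternative 6). Neither deviates — NE.
(P, R) is not a NE: Row would switch to R (13 > 11).
No other cell survives both best-response checks, so there are 3 pure NE.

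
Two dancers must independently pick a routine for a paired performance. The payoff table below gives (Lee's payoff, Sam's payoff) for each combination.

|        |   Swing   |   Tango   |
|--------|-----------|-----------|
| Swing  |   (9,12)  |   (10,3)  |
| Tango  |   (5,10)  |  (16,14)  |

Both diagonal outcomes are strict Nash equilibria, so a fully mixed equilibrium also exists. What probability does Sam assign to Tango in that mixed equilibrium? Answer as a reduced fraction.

2/5

Sam's mix q on Swing must make Lee indifferent between Swing and Tango.
Lee's payoff from Swing: 9q + 10(1−q). From Tango: 5q + 16(1−q).
Set equal: 4q = 6(1−q) → q = 6/10 = 3/5.
Probability on Tango is 1 − 3/5 = 2/5.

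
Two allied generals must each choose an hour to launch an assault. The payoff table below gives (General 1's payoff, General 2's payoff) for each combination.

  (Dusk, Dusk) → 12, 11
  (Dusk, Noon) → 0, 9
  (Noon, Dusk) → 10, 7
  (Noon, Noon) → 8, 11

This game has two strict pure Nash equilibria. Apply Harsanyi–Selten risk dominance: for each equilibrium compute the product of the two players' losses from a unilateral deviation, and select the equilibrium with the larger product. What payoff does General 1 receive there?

8

At both Dusk: General 1 loses 12 − 10 = 2 by deviating; General 2 loses 11 − 9 = 2. Product = 2·2 = 4.
At both Noon: General 1 loses 8 − 0 = 8 by deviating; General 2 loses 11 − 7 = 4. Product = 8·4 = 32.
32 > 4, so both Noon is risk-dominant. General 1's payoff there is 8.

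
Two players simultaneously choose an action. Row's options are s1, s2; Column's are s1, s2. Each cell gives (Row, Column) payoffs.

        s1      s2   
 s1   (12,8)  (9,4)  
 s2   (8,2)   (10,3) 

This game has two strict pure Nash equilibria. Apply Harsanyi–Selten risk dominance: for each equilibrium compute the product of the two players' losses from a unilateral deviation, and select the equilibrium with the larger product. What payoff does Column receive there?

8

At both s1: Row loses 12 − 8 = 4 by deviating; Column loses 8 − 4 = 4. Product = 4·4 = 16.
At both s2: Row loses 10 − 9 = 1 by deviating; Column loses 3 − 2 = 1. Product = 1·1 = 1.
16 > 1, so both s1 is risk-dominant. Column's payoff there is 8.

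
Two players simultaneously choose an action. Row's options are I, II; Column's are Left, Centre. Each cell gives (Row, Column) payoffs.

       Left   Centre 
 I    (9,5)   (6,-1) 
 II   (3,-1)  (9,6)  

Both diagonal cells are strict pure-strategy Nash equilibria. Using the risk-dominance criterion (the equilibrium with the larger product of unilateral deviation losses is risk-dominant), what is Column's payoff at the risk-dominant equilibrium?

5

At (I, Left): Row loses 9 − 3 = 6 by deviating; Column loses 5 − (-1) = 6. Product = 6·6 = 36.
At (II, Centre): Row loses 9 − 6 = 3 by deviating; Column loses 6 − (-1) = 7. Product = 3·7 = 21.
36 > 21, so (I, Left) is risk-dominant. Column's payoff there is 5.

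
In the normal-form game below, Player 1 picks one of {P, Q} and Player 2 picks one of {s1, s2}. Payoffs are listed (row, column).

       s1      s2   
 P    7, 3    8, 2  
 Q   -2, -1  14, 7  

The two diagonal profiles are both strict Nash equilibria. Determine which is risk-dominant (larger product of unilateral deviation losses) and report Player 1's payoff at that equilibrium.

14

At (P, s1): Player 1 loses 7 − (-2) = 9 by deviating; Player 2 loses 3 − 2 = 1. Product = 9·1 = 9.
At (Q, s2): Player 1 loses 14 − 8 = 6 by deviating; Player 2 loses 7 − (-1) = 8. Product = 6·8 = 48.
48 > 9, so (Q, s2) is risk-dominant. Player 1's payoff there is 14.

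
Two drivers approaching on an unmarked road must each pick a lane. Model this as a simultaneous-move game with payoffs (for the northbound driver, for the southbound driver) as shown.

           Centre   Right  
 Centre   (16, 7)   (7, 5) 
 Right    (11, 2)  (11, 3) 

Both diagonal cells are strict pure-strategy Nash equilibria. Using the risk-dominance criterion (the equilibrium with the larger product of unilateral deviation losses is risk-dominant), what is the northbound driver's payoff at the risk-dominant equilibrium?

At both Centre: the northbound driver loses 16 − 11 = 5 by deviating; the southbound driver loses 7 − 5 = 2. Product = 5·2 = 10.
At both Right: the northbound driver loses 11 − 7 = 4 by deviating; the southbound driver loses 3 − 2 = 1. Product = 4·1 = 4.
10 > 4, so both Centre is risk-dominant. The northbound driver's payoff there is 16.

16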